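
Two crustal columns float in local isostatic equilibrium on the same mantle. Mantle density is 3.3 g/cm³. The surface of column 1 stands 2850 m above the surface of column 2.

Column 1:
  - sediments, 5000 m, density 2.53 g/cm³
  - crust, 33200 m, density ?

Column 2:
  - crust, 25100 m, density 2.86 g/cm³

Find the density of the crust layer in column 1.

Take the compensation level at the base of the deeper column (depth z_c below the surface of column 1) and equate Σ ρ_i t_i down to z_c; mantle fills any gap and the z_c terms cancel.
Column 1: 5000×2.53 + 33200×ρ + (z_c − 38200)×3.3
Column 2: 2850×0 + 25100×2.86 + (z_c − 2850 − 25100)×3.3
The z_c×3.3 term appears on both sides and cancels. Collect the known terms of each column as K = Σ(ρt)_known − 3.3 × (depth of known layers): K_1 = 12650 − 3.3×38200 = −113410; K_2 = 71786 − 3.3×(2850 + 25100) = −20449.
Balance: K_1 + 33200×ρ = K_2, so ρ = (K_2 − K_1)/33200 = 92961/33200 = 2.8 g/cm³.

2.8 g/cm³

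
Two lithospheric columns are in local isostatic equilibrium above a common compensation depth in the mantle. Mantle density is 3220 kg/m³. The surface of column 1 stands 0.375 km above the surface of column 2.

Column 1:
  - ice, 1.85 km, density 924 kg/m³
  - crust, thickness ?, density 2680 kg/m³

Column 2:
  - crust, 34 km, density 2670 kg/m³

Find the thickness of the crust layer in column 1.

29 km

Take the compensation level at the base of the deeper column (depth z_c below the surface of column 1) and equate Σ ρ_i t_i down to z_c; mantle fills any gap and the z_c terms cancel.
Column 1: 1.85×924 + x×2680 + (z_c − 1.85 − x)×3220
Column 2: 0.375×0 + 34×2670 + (z_c − 0.375 − 34)×3220
The z_c×3220 term appears on both sides and cancels. Collect the known terms of each column as K = Σ(ρt)_known − 3220 × (depth of known layers): K_1 = 1709.4 − 3220×1.85 = −4247.6; K_2 = 90780 − 3220×(0.375 + 34) = −19907.5.
Balance: K_1 − x×(3220 − 2680) = K_2, so x = (K_1 − K_2)/(3220 − 2680) = 15659.9/540 = 29 km.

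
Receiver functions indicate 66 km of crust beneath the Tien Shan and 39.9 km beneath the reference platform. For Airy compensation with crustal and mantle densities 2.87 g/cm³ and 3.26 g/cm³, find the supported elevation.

Excess crust Δ = 66 km − 39.9 km = 26.1 km, split between elevation h and root r with h + r = Δ.
Airy balance ρ_c h = (ρ_m − ρ_c) r gives r = h ρ_c/(ρ_m − ρ_c), so h (1 + ρ_c/(ρ_m − ρ_c)) = Δ, i.e. h = Δ (ρ_m − ρ_c)/ρ_m.
h = 26.1 km × 0.39/3.26 = 3.12 km.

3.12 km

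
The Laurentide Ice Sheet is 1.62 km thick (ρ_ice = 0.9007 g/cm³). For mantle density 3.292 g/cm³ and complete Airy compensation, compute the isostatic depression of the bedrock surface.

By Archimedes' principle applied to the lithosphere: the ice load ρ_ice t is balanced by mantle displaced below, ρ_m s.
s = t ρ_ice / ρ_m = 1.62 km × 0.9007/3.292 = 0.443 km.

0.443 km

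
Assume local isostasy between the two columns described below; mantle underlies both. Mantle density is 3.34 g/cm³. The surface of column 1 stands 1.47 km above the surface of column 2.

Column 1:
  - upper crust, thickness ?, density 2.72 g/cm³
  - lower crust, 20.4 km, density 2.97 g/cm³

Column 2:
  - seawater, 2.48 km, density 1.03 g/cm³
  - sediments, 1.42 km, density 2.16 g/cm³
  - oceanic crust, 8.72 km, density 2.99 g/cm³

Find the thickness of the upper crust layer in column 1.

12.6 km

Take the compensation level at the base of the deeper column (depth z_c below the surface of column 1) and equate Σ ρ_i t_i down to z_c; mantle fills any gap and the z_c terms cancel.
Column 1: x×2.72 + 20.4×2.97 + (z_c − 20.4 − x)×3.34
Column 2: 1.47×0 + 2.48×1.03 + 1.42×2.16 + 8.72×2.99 + (z_c − 1.47 − 12.62)×3.34
The z_c×3.34 term appears on both sides and cancels. Collect the known terms of each column as K = Σ(ρt)_known − 3.34 × (depth of known layers): K_1 = 60.588 − 3.34×20.4 = −7.548; K_2 = 31.6944 − 3.34×(1.47 + 12.62) = −15.3662.
Balance: K_1 − x×(3.34 − 2.72) = K_2, so x = (K_1 − K_2)/(3.34 − 2.72) = 7.8182/0.62 = 12.6 km.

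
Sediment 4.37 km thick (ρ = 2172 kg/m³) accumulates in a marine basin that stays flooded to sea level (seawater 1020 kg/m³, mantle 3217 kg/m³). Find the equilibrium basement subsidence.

Submarine loading: the sediment displaces seawater, and the subsidence is in turn flooded, so s (ρ_m − ρ_w) = t (ρ_sed − ρ_w).
s = 4.37 km × (2172 − 1020) / (3217 − 1020) = 2.29 km.

2.29 km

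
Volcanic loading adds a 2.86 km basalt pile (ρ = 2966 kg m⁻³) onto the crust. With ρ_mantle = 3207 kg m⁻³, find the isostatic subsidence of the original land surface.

2.65 km

Subaerial loading: s = t ρ_load / ρ_m.
s = 2.86 km × 2966/3207 = 2.65 km.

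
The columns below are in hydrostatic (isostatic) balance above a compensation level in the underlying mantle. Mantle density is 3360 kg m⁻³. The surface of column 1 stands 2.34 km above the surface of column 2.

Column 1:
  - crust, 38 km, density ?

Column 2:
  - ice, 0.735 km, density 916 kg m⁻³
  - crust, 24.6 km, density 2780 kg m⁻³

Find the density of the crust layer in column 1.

2730 kg m⁻³

Take the compensation level at the base of the deeper column (depth z_c below the surface of column 1) and equate Σ ρ_i t_i down to z_c; mantle fills any gap and the z_c terms cancel.
Column 1: 38×ρ + (z_c − 38)×3360
Column 2: 2.34×0 + 0.735×916 + 24.6×2780 + (z_c − 2.34 − 25.335)×3360
The z_c×3360 term appears on both sides and cancels. Collect the known terms of each column as K = Σ(ρt)_known − 3360 × (depth of known layers): K_1 = 0 − 3360×38 = −127680; K_2 = 69061.26 − 3360×(2.34 + 25.335) = −23926.74.
Balance: K_1 + 38×ρ = K_2, so ρ = (K_2 − K_1)/38 = 103753/38 = 2730 kg m⁻³.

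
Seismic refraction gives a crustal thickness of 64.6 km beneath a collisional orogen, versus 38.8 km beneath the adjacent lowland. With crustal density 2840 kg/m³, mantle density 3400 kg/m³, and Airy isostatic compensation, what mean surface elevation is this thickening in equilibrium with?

4.25 km

Excess crust Δ = 64.6 km − 38.8 km = 25.8 km, split between elevation h and root r with h + r = Δ.
Airy balance ρ_c h = (ρ_m − ρ_c) r gives r = h ρ_c/(ρ_m − ρ_c), so h (1 + ρ_c/(ρ_m − ρ_c)) = Δ, i.e. h = Δ (ρ_m − ρ_c)/ρ_m.
h = 25.8 km × 560/3400 = 4.25 km.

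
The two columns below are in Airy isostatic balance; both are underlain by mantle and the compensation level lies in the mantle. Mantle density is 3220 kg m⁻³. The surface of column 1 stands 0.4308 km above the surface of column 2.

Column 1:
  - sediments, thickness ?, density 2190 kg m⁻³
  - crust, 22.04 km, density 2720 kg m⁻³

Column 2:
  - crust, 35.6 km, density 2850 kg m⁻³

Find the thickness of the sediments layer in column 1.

3.44 km

Take the compensation level at the base of the deeper column (depth z_c below the surface of column 1) and equate Σ ρ_i t_i down to z_c; mantle fills any gap and the z_c terms cancel.
Column 1: x×2190 + 22.04×2720 + (z_c − 22.04 − x)×3220
Column 2: 0.4308×0 + 35.6×2850 + (z_c − 0.4308 − 35.6)×3220
The z_c×3220 term appears on both sides and cancels. Collect the known terms of each column as K = Σ(ρt)_known − 3220 × (depth of known layers): K_1 = 59948.8 − 3220×22.04 = −11020; K_2 = 101460 − 3220×(0.4308 + 35.6) = −14559.176.
Balance: K_1 − x×(3220 − 2190) = K_2, so x = (K_1 − K_2)/(3220 − 2190) = 3539.18/1030 = 3.44 km.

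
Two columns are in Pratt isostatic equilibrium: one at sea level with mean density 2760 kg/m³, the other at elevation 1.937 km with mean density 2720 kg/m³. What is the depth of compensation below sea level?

ρ_ref D = ρ (D + h) → D (ρ_ref − ρ) = ρ h.
D = ρ h/(ρ_ref − ρ) = 2720 × 1.937 km/(2760 − 2720) = 132 km.

132 km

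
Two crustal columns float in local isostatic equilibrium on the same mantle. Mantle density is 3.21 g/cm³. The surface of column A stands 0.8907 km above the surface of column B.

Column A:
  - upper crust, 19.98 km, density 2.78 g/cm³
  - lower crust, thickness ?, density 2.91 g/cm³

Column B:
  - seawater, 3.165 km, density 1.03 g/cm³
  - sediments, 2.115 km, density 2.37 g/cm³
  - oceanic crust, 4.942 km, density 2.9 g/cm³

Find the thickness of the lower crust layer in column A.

Take the compensation level at the base of the deeper column (depth z_c below the surface of column A) and equate Σ ρ_i t_i down to z_c; mantle fills any gap and the z_c terms cancel.
Column A: 19.98×2.78 + x×2.91 + (z_c − 19.98 − x)×3.21
Column B: 0.8907×0 + 3.165×1.03 + 2.115×2.37 + 4.942×2.9 + (z_c − 0.8907 − 10.222)×3.21
The z_c×3.21 term appears on both sides and cancels. Collect the known terms of each column as K = Σ(ρt)_known − 3.21 × (depth of known layers): K_A = 55.5444 − 3.21×19.98 = −8.5914; K_B = 22.6043 − 3.21×(0.8907 + 10.222) = −13.067467.
Balance: K_A − x×(3.21 − 2.91) = K_B, so x = (K_A − K_B)/(3.21 − 2.91) = 4.47607/0.3 = 14.9 km.

14.9 km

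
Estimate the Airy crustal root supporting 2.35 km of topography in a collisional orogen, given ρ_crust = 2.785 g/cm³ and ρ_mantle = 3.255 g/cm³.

Balancing pressure at the compensation depth: the weight of the topography is balanced by the buoyancy of the root, ρ_c h = (ρ_m − ρ_c) r.
r = h · ρ_c / (ρ_m − ρ_c) = 2.35 km × 2.785 / (3.255 − 2.785) = 13.9 km.

13.9 km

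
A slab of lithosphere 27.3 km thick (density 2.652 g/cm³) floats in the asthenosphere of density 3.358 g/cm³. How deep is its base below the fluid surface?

21.6 km

Draft d = t ρ_obj/ρ_fluid = 27.3 km × 2.652/3.358 = 21.6 km.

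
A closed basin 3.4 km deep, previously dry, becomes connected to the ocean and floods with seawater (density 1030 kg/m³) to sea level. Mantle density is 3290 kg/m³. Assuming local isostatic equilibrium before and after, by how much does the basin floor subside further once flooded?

After flooding the water column is d + s deep. Its weight must equal the weight of mantle displaced by the extra subsidence s: (d + s) ρ_w = s ρ_m.
s = d ρ_w / (ρ_m − ρ_w) = 3.4 km × 1030/(3290 − 1030) = 1.55 km.

1.55 km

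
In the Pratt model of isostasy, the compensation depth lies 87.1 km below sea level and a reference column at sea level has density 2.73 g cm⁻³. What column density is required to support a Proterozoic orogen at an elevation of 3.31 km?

Pratt balance: ρ_ref D = ρ (D + h).
ρ = ρ_ref D/(D + h) = 2.73 × 87.1 km/(87.1 km + 3.31 km) = 2.63 g cm⁻³.

2.63 g cm⁻³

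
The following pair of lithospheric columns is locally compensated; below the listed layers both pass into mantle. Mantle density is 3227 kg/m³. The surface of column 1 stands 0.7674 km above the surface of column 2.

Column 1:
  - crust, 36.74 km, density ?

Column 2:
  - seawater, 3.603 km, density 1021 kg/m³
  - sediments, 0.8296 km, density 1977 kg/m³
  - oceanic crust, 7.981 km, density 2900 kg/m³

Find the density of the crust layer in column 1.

2840 kg/m³

Take the compensation level at the base of the deeper column (depth z_c below the surface of column 1) and equate Σ ρ_i t_i down to z_c; mantle fills any gap and the z_c terms cancel.
Column 1: 36.74×ρ + (z_c − 36.74)×3227
Column 2: 0.7674×0 + 3.603×1021 + 0.8296×1977 + 7.981×2900 + (z_c − 0.7674 − 12.4136)×3227
The z_c×3227 term appears on both sides and cancels. Collect the known terms of each column as K = Σ(ρt)_known − 3227 × (depth of known layers): K_1 = 0 − 3227×36.74 = −118559.98; K_2 = 28463.6822 − 3227×(0.7674 + 12.4136) = −14071.4048.
Balance: K_1 + 36.74×ρ = K_2, so ρ = (K_2 − K_1)/36.74 = 104489/36.74 = 2840 kg/m³.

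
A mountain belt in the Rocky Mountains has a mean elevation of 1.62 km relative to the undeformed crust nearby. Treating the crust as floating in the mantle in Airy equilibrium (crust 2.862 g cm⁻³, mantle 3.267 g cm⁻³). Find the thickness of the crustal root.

11.4 km

For local isostatic compensation: the weight of the topography is balanced by the buoyancy of the root, ρ_c h = (ρ_m − ρ_c) r.
r = h · ρ_c / (ρ_m − ρ_c) = 1.62 km × 2.862 / (3.267 − 2.862) = 11.4 km.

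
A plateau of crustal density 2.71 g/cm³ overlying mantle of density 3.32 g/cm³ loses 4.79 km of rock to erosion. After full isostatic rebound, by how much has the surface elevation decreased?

Rebound u = e ρ_c/ρ_m = 4.79 km × 2.71/3.32 = 3.91 km.
Net surface drop = e − u = 4.79 km − 3.91 km = e (ρ_m − ρ_c)/ρ_m = 0.88 km.

0.88 km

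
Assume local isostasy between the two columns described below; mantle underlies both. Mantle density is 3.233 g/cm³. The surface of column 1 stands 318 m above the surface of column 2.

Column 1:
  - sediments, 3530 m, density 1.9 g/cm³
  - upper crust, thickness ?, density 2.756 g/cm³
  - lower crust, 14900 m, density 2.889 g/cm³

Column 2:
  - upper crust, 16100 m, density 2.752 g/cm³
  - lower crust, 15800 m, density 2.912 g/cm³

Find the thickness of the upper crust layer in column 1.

Take the compensation level at the base of the deeper column (depth z_c below the surface of column 1) and equate Σ ρ_i t_i down to z_c; mantle fills any gap and the z_c terms cancel.
Column 1: 3530×1.9 + x×2.756 + 14900×2.889 + (z_c − 18430 − x)×3.233
Column 2: 318×0 + 16100×2.752 + 15800×2.912 + (z_c − 318 − 31900)×3.233
The z_c×3.233 term appears on both sides and cancels. Collect the known terms of each column as K = Σ(ρt)_known − 3.233 × (depth of known layers): K_1 = 49753.1 − 3.233×18430 = −9831.09; K_2 = 90316.8 − 3.233×(318 + 31900) = −13843.994.
Balance: K_1 − x×(3.233 − 2.756) = K_2, so x = (K_1 − K_2)/(3.233 − 2.756) = 4012.9/0.477 = 8410 m.

8410 m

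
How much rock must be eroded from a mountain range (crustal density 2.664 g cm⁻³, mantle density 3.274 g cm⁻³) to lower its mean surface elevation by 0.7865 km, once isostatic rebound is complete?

Net drop Δ = e − u = e − e ρ_c/ρ_m = e (ρ_m − ρ_c)/ρ_m.
e = Δ ρ_m/(ρ_m − ρ_c) = 0.7865 km × 3.274/0.61 = 4.22 km.

4.22 km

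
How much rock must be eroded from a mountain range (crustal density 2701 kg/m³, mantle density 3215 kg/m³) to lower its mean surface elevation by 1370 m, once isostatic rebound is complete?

8570 m

Net drop Δ = e − u = e − e ρ_c/ρ_m = e (ρ_m − ρ_c)/ρ_m.
e = Δ ρ_m/(ρ_m − ρ_c) = 1370 m × 3215/514 = 8570 m.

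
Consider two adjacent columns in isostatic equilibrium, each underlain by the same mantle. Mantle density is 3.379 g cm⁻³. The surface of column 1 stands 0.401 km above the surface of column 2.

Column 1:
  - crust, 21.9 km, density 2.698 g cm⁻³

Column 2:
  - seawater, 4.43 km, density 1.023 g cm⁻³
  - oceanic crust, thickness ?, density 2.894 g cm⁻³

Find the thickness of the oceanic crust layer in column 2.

Take the compensation level at the base of the deeper column (depth z_c below the surface of column 1) and equate Σ ρ_i t_i down to z_c; mantle fills any gap and the z_c terms cancel.
Column 1: 21.9×2.698 + (z_c − 21.9)×3.379
Column 2: 0.401×0 + 4.43×1.023 + x×2.894 + (z_c − 0.401 − 4.43 − x)×3.379
The z_c×3.379 term appears on both sides and cancels. Collect the known terms of each column as K = Σ(ρt)_known − 3.379 × (depth of known layers): K_1 = 59.0862 − 3.379×21.9 = −14.9139; K_2 = 4.53189 − 3.379×(0.401 + 4.43) = −11.792059.
Balance: K_1 = K_2 − x×(3.379 − 2.894), so x = (K_2 − K_1)/(3.379 − 2.894) = 3.12184/0.485 = 6.44 km.

6.44 km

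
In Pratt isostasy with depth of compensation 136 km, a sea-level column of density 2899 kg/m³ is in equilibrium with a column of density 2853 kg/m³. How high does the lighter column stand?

2.19 km

ρ_ref D = ρ (D + h) → h = D (ρ_ref − ρ)/ρ.
h = 136 km × (2899 − 2853)/2853 = 2.19 km.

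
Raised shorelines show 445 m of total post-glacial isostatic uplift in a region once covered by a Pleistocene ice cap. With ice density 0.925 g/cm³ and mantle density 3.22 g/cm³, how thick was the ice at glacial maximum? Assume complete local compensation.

1550 m

u = t ρ_ice/ρ_m → t = u ρ_m/ρ_ice = 445 m × 3.22/0.925 = 1550 m.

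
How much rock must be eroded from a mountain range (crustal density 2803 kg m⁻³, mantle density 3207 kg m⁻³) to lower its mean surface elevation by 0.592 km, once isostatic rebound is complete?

Net drop Δ = e − u = e − e ρ_c/ρ_m = e (ρ_m − ρ_c)/ρ_m.
e = Δ ρ_m/(ρ_m − ρ_c) = 0.592 km × 3207/404 = 4.7 km.

4.7 km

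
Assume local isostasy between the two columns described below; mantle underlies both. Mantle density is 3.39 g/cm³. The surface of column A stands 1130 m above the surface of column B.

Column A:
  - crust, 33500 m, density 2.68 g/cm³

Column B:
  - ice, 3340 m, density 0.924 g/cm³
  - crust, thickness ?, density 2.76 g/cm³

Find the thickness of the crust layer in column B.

18600 m

Take the compensation level at the base of the deeper column (depth z_c below the surface of column A) and equate Σ ρ_i t_i down to z_c; mantle fills any gap and the z_c terms cancel.
Column A: 33500×2.68 + (z_c − 33500)×3.39
Column B: 1130×0 + 3340×0.924 + x×2.76 + (z_c − 1130 − 3340 − x)×3.39
The z_c×3.39 term appears on both sides and cancels. Collect the known terms of each column as K = Σ(ρt)_known − 3.39 × (depth of known layers): K_A = 89780 − 3.39×33500 = −23785; K_B = 3086.16 − 3.39×(1130 + 3340) = −12067.14.
Balance: K_A = K_B − x×(3.39 − 2.76), so x = (K_B − K_A)/(3.39 − 2.76) = 11717.9/0.63 = 18600 m.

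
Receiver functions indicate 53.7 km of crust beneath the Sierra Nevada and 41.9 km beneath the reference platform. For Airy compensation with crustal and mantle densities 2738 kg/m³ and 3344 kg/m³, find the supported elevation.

Excess crust Δ = 53.7 km − 41.9 km = 11.8 km, split between elevation h and root r with h + r = Δ.
Airy balance ρ_c h = (ρ_m − ρ_c) r gives r = h ρ_c/(ρ_m − ρ_c), so h (1 + ρ_c/(ρ_m − ρ_c)) = Δ, i.e. h = Δ (ρ_m − ρ_c)/ρ_m.
h = 11.8 km × 606/3344 = 2.14 km.

2.14 km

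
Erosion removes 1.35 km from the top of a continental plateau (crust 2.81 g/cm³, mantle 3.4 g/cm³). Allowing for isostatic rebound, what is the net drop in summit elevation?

Rebound u = e ρ_c/ρ_m = 1.35 km × 2.81/3.4 = 1.116 km.
Net surface drop = e − u = 1.35 km − 1.116 km = e (ρ_m − ρ_c)/ρ_m = 0.234 km.

0.234 km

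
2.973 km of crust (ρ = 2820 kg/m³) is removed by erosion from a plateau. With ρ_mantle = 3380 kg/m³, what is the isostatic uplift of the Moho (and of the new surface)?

Unloading: uplift u = e ρ_c/ρ_m = 2.973 km × 2820/3380 = 2.48 km.

2.48 km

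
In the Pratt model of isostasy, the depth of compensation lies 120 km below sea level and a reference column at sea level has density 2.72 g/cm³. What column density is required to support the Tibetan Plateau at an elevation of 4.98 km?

2.61 g/cm³

Pratt balance: ρ_ref D = ρ (D + h).
ρ = ρ_ref D/(D + h) = 2.72 × 120 km/(120 km + 4.98 km) = 2.61 g/cm³.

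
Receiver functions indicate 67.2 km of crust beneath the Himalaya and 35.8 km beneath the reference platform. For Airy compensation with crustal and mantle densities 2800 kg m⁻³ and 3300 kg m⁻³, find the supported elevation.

Excess crust Δ = 67.2 km − 35.8 km = 31.4 km, split between elevation h and root r with h + r = Δ.
Airy balance ρ_c h = (ρ_m − ρ_c) r gives r = h ρ_c/(ρ_m − ρ_c), so h (1 + ρ_c/(ρ_m − ρ_c)) = Δ, i.e. h = Δ (ρ_m − ρ_c)/ρ_m.
h = 31.4 km × 500/3300 = 4.76 km.

4.76 km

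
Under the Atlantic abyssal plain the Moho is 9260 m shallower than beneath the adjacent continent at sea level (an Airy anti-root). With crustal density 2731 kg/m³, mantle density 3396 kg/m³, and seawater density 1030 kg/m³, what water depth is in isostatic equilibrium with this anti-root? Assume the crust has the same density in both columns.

Replacing a thickness d of crust by seawater at the top must be balanced by replacing crust with mantle at the base: d (ρ_c − ρ_w) = a (ρ_m − ρ_c).
d = a (ρ_m − ρ_c)/(ρ_c − ρ_w) = 9260 m × 665/1701 = 3620 m.

3620 m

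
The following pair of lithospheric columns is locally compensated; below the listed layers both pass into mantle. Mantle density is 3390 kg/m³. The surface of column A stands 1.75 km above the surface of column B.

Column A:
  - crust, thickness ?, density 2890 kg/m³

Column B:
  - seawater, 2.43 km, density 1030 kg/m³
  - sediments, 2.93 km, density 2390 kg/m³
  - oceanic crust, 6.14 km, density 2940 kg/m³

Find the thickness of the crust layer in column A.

Take the compensation level at the base of the deeper column (depth z_c below the surface of column A) and equate Σ ρ_i t_i down to z_c; mantle fills any gap and the z_c terms cancel.
Column A: x×2890 + (z_c − 0 − x)×3390
Column B: 1.75×0 + 2.43×1030 + 2.93×2390 + 6.14×2940 + (z_c − 1.75 − 11.5)×3390
The z_c×3390 term appears on both sides and cancels. Collect the known terms of each column as K = Σ(ρt)_known − 3390 × (depth of known layers): K_A = 0 − 3390×0 = 0; K_B = 27557.2 − 3390×(1.75 + 11.5) = −17360.3.
Balance: K_A − x×(3390 − 2890) = K_B, so x = (K_A − K_B)/(3390 − 2890) = 17360.3/500 = 34.7 km.

34.7 km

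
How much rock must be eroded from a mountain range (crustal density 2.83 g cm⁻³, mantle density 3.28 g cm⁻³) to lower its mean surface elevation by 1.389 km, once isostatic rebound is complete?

Net drop Δ = e − u = e − e ρ_c/ρ_m = e (ρ_m − ρ_c)/ρ_m.
e = Δ ρ_m/(ρ_m − ρ_c) = 1.389 km × 3.28/0.45 = 10.1 km.

10.1 km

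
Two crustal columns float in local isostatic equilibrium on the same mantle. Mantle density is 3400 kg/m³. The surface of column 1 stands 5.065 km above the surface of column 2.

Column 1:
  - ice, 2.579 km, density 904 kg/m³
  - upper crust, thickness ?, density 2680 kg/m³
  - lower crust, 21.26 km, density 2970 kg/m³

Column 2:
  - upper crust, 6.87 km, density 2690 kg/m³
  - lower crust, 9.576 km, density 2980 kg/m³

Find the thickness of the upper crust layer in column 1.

Take the compensation level at the base of the deeper column (depth z_c below the surface of column 1) and equate Σ ρ_i t_i down to z_c; mantle fills any gap and the z_c terms cancel.
Column 1: 2.579×904 + x×2680 + 21.26×2970 + (z_c − 23.839 − x)×3400
Column 2: 5.065×0 + 6.87×2690 + 9.576×2980 + (z_c − 5.065 − 16.446)×3400
The z_c×3400 term appears on both sides and cancels. Collect the known terms of each column as K = Σ(ρt)_known − 3400 × (depth of known layers): K_1 = 65473.616 − 3400×23.839 = −15578.984; K_2 = 47016.78 − 3400×(5.065 + 16.446) = −26120.62.
Balance: K_1 − x×(3400 − 2680) = K_2, so x = (K_1 − K_2)/(3400 − 2680) = 10541.6/720 = 14.6 km.

14.6 km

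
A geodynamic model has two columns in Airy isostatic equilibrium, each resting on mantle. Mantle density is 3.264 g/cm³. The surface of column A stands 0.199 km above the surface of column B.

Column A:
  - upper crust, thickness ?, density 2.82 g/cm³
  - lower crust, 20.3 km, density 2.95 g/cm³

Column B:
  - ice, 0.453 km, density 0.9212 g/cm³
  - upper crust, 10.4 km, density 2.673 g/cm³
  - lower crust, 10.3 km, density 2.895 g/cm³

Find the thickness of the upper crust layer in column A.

11.9 km

Take the compensation level at the base of the deeper column (depth z_c below the surface of column A) and equate Σ ρ_i t_i down to z_c; mantle fills any gap and the z_c terms cancel.
Column A: x×2.82 + 20.3×2.95 + (z_c − 20.3 − x)×3.264
Column B: 0.199×0 + 0.453×0.9212 + 10.4×2.673 + 10.3×2.895 + (z_c − 0.199 − 21.153)×3.264
The z_c×3.264 term appears on both sides and cancels. Collect the known terms of each column as K = Σ(ρt)_known − 3.264 × (depth of known layers): K_A = 59.885 − 3.264×20.3 = −6.3742; K_B = 58.0350036 − 3.264×(0.199 + 21.153) = −11.6579244.
Balance: K_A − x×(3.264 − 2.82) = K_B, so x = (K_A − K_B)/(3.264 − 2.82) = 5.28372/0.444 = 11.9 km.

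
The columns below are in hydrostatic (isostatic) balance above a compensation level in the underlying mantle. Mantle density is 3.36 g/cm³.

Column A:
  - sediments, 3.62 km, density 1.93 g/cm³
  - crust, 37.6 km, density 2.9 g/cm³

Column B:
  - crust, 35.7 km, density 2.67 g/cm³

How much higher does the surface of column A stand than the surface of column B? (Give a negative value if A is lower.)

For any compensation level in the mantle, the mantle terms cancel and isostasy reduces to e = (Σt_A − Σt_B) − (Σ(ρt)_A − Σ(ρt)_B) / ρ_m.
Σt_A = 41.22 km; Σt_B = 35.7 km; Σ(ρt)_A = 116.0266; Σ(ρt)_B = 95.319 (in km·g/cm³).
e = (41.22 − 35.7) − (116.0266 − 95.319) / 3.36 = −0.643 km.

−0.643 km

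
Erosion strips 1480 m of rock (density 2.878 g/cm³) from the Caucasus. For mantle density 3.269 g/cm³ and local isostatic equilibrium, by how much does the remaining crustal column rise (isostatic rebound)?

1300 m

Unloading: uplift u = e ρ_c/ρ_m = 1480 m × 2.878/3.269 = 1300 m.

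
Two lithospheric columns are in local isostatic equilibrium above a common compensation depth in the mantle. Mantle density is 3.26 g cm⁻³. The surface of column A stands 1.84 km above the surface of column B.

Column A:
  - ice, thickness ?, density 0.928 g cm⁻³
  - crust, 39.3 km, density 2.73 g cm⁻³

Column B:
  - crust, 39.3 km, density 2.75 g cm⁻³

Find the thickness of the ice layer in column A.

2.24 km

Take the compensation level at the base of the deeper column (depth z_c below the surface of column A) and equate Σ ρ_i t_i down to z_c; mantle fills any gap and the z_c terms cancel.
Column A: x×0.928 + 39.3×2.73 + (z_c − 39.3 − x)×3.26
Column B: 1.84×0 + 39.3×2.75 + (z_c − 1.84 − 39.3)×3.26
The z_c×3.26 term appears on both sides and cancels. Collect the known terms of each column as K = Σ(ρt)_known − 3.26 × (depth of known layers): K_A = 107.289 − 3.26×39.3 = −20.829; K_B = 108.075 − 3.26×(1.84 + 39.3) = −26.0414.
Balance: K_A − x×(3.26 − 0.928) = K_B, so x = (K_A − K_B)/(3.26 − 0.928) = 5.2124/2.332 = 2.24 km.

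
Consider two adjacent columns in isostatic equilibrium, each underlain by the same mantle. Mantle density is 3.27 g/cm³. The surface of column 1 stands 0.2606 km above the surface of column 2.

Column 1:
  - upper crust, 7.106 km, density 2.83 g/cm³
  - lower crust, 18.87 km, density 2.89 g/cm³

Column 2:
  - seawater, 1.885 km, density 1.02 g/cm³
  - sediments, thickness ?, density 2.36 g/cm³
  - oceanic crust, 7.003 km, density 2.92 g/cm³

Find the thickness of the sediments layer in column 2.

3.03 km

Take the compensation level at the base of the deeper column (depth z_c below the surface of column 1) and equate Σ ρ_i t_i down to z_c; mantle fills any gap and the z_c terms cancel.
Column 1: 7.106×2.83 + 18.87×2.89 + (z_c − 25.976)×3.27
Column 2: 0.2606×0 + 1.885×1.02 + x×2.36 + 7.003×2.92 + (z_c − 0.2606 − 8.888 − x)×3.27
The z_c×3.27 term appears on both sides and cancels. Collect the known terms of each column as K = Σ(ρt)_known − 3.27 × (depth of known layers): K_1 = 74.64428 − 3.27×25.976 = −10.29724; K_2 = 22.37146 − 3.27×(0.2606 + 8.888) = −7.544462.
Balance: K_1 = K_2 − x×(3.27 − 2.36), so x = (K_2 − K_1)/(3.27 − 2.36) = 2.75278/0.91 = 3.03 km.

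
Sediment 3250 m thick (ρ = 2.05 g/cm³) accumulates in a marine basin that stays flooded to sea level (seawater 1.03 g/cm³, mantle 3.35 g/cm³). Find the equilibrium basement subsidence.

Submarine loading: the sediment displaces seawater, and the subsidence is in turn flooded, so s (ρ_m − ρ_w) = t (ρ_sed − ρ_w).
s = 3250 m × (2.05 − 1.03) / (3.35 − 1.03) = 1430 m.

1430 m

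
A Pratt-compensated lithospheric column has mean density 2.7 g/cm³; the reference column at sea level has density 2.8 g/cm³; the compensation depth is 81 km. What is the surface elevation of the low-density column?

3 km

ρ_ref D = ρ (D + h) → h = D (ρ_ref − ρ)/ρ.
h = 81 km × (2.8 − 2.7)/2.7 = 3 km.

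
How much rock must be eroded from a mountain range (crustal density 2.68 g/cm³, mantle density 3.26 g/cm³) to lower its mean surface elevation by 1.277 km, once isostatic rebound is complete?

Net drop Δ = e − u = e − e ρ_c/ρ_m = e (ρ_m − ρ_c)/ρ_m.
e = Δ ρ_m/(ρ_m − ρ_c) = 1.277 km × 3.26/0.58 = 7.18 km.

7.18 km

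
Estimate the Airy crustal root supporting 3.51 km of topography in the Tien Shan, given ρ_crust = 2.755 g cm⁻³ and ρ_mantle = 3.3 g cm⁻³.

17.7 km

Equating mass per unit area of the two columns: the weight of the topography is balanced by the buoyancy of the root, ρ_c h = (ρ_m − ρ_c) r.
r = h · ρ_c / (ρ_m − ρ_c) = 3.51 km × 2.755 / (3.3 − 2.755) = 17.7 km.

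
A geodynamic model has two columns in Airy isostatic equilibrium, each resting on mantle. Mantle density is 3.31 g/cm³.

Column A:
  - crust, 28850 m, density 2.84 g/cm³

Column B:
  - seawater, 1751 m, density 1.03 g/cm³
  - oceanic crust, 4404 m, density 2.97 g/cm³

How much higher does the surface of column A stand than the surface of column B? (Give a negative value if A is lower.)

For any compensation level in the mantle, the mantle terms cancel and isostasy reduces to e = (Σt_A − Σt_B) − (Σ(ρt)_A − Σ(ρt)_B) / ρ_m.
Σt_A = 28850 m; Σt_B = 6155 m; Σ(ρt)_A = 81934; Σ(ρt)_B = 14883.41 (in m·g/cm³).
e = (28850 − 6155) − (81934 − 14883.41) / 3.31 = 2440 m.

2440 m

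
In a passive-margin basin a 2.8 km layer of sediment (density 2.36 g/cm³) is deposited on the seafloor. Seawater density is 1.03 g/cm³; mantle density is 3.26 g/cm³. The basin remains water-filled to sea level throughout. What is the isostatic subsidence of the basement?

Submarine loading: the sediment displaces seawater, and the subsidence is in turn flooded, so s (ρ_m − ρ_w) = t (ρ_sed − ρ_w).
s = 2.8 km × (2.36 − 1.03) / (3.26 − 1.03) = 1.67 km.

1.67 km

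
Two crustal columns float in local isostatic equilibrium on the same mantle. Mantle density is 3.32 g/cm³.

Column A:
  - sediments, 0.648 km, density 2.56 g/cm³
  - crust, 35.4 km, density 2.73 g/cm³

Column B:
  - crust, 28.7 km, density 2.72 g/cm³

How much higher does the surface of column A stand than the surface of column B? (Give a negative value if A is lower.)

For any compensation level in the mantle, the mantle terms cancel and isostasy reduces to e = (Σt_A − Σt_B) − (Σ(ρt)_A − Σ(ρt)_B) / ρ_m.
Σt_A = 36.048 km; Σt_B = 28.7 km; Σ(ρt)_A = 98.30088; Σ(ρt)_B = 78.064 (in km·g/cm³).
e = (36.048 − 28.7) − (98.30088 − 78.064) / 3.32 = 1.25 km.

1.25 km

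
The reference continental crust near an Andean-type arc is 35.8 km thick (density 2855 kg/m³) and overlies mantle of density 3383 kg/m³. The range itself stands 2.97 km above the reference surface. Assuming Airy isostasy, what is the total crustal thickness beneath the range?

54.8 km

Root depth r = h ρ_c / (ρ_m − ρ_c) = 2.97 km × 2855 / 528 = 16.06 km.
Total thickness = T + h + r = 35.8 km + 2.97 km + 16.06 km = 54.8 km.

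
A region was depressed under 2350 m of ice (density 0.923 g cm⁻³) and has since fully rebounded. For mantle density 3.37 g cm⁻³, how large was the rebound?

Removing the load lets mantle flow back in; uplift u satisfies ρ_ice t = ρ_m u.
u = t ρ_ice/ρ_m = 2350 m × 0.923/3.37 = 644 m.

644 m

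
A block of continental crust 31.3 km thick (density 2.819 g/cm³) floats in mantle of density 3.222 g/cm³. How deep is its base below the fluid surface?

Draft d = t ρ_obj/ρ_fluid = 31.3 km × 2.819/3.222 = 27.4 km.

27.4 km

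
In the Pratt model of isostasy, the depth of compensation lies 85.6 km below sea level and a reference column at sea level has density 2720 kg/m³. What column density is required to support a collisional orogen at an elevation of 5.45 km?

Pratt balance: ρ_ref D = ρ (D + h).
ρ = ρ_ref D/(D + h) = 2720 × 85.6 km/(85.6 km + 5.45 km) = 2560 kg/m³.

2560 kg/m³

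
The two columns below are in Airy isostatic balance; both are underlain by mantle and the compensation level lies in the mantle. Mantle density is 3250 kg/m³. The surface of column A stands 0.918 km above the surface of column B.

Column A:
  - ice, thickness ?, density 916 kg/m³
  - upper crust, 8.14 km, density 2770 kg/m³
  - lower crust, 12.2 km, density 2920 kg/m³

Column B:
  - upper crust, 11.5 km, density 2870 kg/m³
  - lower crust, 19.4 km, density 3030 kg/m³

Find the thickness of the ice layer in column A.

Take the compensation level at the base of the deeper column (depth z_c below the surface of column A) and equate Σ ρ_i t_i down to z_c; mantle fills any gap and the z_c terms cancel.
Column A: x×916 + 8.14×2770 + 12.2×2920 + (z_c − 20.34 − x)×3250
Column B: 0.918×0 + 11.5×2870 + 19.4×3030 + (z_c − 0.918 − 30.9)×3250
The z_c×3250 term appears on both sides and cancels. Collect the known terms of each column as K = Σ(ρt)_known − 3250 × (depth of known layers): K_A = 58171.8 − 3250×20.34 = −7933.2; K_B = 91787 − 3250×(0.918 + 30.9) = −11621.5.
Balance: K_A − x×(3250 − 916) = K_B, so x = (K_A − K_B)/(3250 − 916) = 3688.3/2334 = 1.58 km.

1.58 km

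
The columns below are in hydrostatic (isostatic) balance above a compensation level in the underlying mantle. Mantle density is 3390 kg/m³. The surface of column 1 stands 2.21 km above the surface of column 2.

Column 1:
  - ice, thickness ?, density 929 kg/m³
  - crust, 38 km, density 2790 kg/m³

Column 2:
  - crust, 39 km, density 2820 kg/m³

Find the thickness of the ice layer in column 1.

Take the compensation level at the base of the deeper column (depth z_c below the surface of column 1) and equate Σ ρ_i t_i down to z_c; mantle fills any gap and the z_c terms cancel.
Column 1: x×929 + 38×2790 + (z_c − 38 − x)×3390
Column 2: 2.21×0 + 39×2820 + (z_c − 2.21 − 39)×3390
The z_c×3390 term appears on both sides and cancels. Collect the known terms of each column as K = Σ(ρt)_known − 3390 × (depth of known layers): K_1 = 106020 − 3390×38 = −22800; K_2 = 109980 − 3390×(2.21 + 39) = −29721.9.
Balance: K_1 − x×(3390 − 929) = K_2, so x = (K_1 − K_2)/(3390 − 929) = 6921.9/2461 = 2.81 km.

2.81 km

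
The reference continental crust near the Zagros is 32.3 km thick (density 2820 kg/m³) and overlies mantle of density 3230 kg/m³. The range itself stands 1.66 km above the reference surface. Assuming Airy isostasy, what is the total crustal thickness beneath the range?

45.4 km

Root depth r = h ρ_c / (ρ_m − ρ_c) = 1.66 km × 2820 / 410 = 11.42 km.
Total thickness = T + h + r = 32.3 km + 1.66 km + 11.42 km = 45.4 km.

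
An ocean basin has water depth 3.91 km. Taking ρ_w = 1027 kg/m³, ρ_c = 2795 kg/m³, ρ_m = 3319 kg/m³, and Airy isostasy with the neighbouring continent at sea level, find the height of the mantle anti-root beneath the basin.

Equating mass per unit area of the two columns: replacing crust with seawater at the top is compensated by replacing crust with mantle at the base: d (ρ_c − ρ_w) = a (ρ_m − ρ_c).
a = d (ρ_c − ρ_w)/(ρ_m − ρ_c) = 3.91 km × 1768/524 = 13.2 km.

13.2 km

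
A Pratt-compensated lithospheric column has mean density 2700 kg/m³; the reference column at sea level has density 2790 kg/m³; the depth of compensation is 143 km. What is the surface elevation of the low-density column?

ρ_ref D = ρ (D + h) → h = D (ρ_ref − ρ)/ρ.
h = 143 km × (2790 − 2700)/2700 = 4.77 km.

4.77 km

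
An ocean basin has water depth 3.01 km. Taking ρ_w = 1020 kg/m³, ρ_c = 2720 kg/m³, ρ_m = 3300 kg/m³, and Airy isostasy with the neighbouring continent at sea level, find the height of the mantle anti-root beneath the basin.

8.82 km

Isostatic balance requires: replacing crust with seawater at the top is compensated by replacing crust with mantle at the base: d (ρ_c − ρ_w) = a (ρ_m − ρ_c).
a = d (ρ_c − ρ_w)/(ρ_m − ρ_c) = 3.01 km × 1700/580 = 8.82 km.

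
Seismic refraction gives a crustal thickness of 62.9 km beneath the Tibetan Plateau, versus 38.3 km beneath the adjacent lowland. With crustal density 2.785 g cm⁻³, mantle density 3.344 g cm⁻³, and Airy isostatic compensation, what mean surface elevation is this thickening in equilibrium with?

4.11 km

Excess crust Δ = 62.9 km − 38.3 km = 24.6 km, split between elevation h and root r with h + r = Δ.
Airy balance ρ_c h = (ρ_m − ρ_c) r gives r = h ρ_c/(ρ_m − ρ_c), so h (1 + ρ_c/(ρ_m − ρ_c)) = Δ, i.e. h = Δ (ρ_m − ρ_c)/ρ_m.
h = 24.6 km × 0.559/3.344 = 4.11 km.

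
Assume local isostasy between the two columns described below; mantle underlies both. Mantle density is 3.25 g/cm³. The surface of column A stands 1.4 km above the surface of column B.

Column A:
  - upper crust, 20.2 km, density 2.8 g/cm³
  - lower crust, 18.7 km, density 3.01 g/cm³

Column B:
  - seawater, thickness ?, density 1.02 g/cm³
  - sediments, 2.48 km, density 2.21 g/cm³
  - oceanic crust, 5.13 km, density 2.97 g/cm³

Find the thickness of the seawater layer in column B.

2.25 km

Take the compensation level at the base of the deeper column (depth z_c below the surface of column A) and equate Σ ρ_i t_i down to z_c; mantle fills any gap and the z_c terms cancel.
Column A: 20.2×2.8 + 18.7×3.01 + (z_c − 38.9)×3.25
Column B: 1.4×0 + x×1.02 + 2.48×2.21 + 5.13×2.97 + (z_c − 1.4 − 7.61 − x)×3.25
The z_c×3.25 term appears on both sides and cancels. Collect the known terms of each column as K = Σ(ρt)_known − 3.25 × (depth of known layers): K_A = 112.847 − 3.25×38.9 = −13.578; K_B = 20.7169 − 3.25×(1.4 + 7.61) = −8.5656.
Balance: K_A = K_B − x×(3.25 − 1.02), so x = (K_B − K_A)/(3.25 − 1.02) = 5.0124/2.23 = 2.25 km.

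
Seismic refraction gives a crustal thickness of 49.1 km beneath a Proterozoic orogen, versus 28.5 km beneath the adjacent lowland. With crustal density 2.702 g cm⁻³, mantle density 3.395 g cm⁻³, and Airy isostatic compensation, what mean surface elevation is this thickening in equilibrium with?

4.2 km

Excess crust Δ = 49.1 km − 28.5 km = 20.6 km, split between elevation h and root r with h + r = Δ.
Airy balance ρ_c h = (ρ_m − ρ_c) r gives r = h ρ_c/(ρ_m − ρ_c), so h (1 + ρ_c/(ρ_m − ρ_c)) = Δ, i.e. h = Δ (ρ_m − ρ_c)/ρ_m.
h = 20.6 km × 0.693/3.395 = 4.2 km.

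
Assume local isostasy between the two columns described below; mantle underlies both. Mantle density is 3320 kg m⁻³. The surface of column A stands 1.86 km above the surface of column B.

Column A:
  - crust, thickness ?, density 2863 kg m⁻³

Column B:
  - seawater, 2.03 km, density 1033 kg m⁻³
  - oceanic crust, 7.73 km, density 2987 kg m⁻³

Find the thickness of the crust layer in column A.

Take the compensation level at the base of the deeper column (depth z_c below the surface of column A) and equate Σ ρ_i t_i down to z_c; mantle fills any gap and the z_c terms cancel.
Column A: x×2863 + (z_c − 0 − x)×3320
Column B: 1.86×0 + 2.03×1033 + 7.73×2987 + (z_c − 1.86 − 9.76)×3320
The z_c×3320 term appears on both sides and cancels. Collect the known terms of each column as K = Σ(ρt)_known − 3320 × (depth of known layers): K_A = 0 − 3320×0 = 0; K_B = 25186.5 − 3320×(1.86 + 9.76) = −13391.9.
Balance: K_A − x×(3320 − 2863) = K_B, so x = (K_A − K_B)/(3320 − 2863) = 13391.9/457 = 29.3 km.

29.3 km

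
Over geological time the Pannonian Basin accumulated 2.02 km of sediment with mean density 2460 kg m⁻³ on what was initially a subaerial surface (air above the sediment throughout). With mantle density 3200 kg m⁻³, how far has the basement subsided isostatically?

1.55 km

Subaerial load: s = t ρ_sed / ρ_m = 2.02 km × 2460/3200 = 1.55 km.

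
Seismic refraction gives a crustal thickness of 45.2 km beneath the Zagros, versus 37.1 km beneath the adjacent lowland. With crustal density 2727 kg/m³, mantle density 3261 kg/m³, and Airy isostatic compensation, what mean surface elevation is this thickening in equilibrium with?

1.33 km

Excess crust Δ = 45.2 km − 37.1 km = 8.1 km, split between elevation h and root r with h + r = Δ.
Airy balance ρ_c h = (ρ_m − ρ_c) r gives r = h ρ_c/(ρ_m − ρ_c), so h (1 + ρ_c/(ρ_m − ρ_c)) = Δ, i.e. h = Δ (ρ_m − ρ_c)/ρ_m.
h = 8.1 km × 534/3261 = 1.33 km.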